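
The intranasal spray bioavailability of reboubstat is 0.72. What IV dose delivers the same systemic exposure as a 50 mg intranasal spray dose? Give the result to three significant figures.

Systemic exposure from an extravascular dose = F × D_ev, so the equivalent IV dose is F × D_ev.
D_iv = F × D_ev = 0.72 × 50 = 36 mg

D_iv = 36.0 mg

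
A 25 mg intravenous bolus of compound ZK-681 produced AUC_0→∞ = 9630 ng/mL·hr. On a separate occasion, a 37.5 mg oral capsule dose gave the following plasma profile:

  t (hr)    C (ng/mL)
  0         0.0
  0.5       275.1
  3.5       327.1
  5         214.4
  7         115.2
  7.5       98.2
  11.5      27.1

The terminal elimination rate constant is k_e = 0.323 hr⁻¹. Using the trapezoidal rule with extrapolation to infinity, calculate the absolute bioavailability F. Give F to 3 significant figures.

F = 0.145

Trapezoidal AUC_0→11.5 (oral capsule):
  [0→0.5]: (0.0+275.1)/2 × 0.5 = 68.775
  [0.5→3.5]: (275.1+327.1)/2 × 3 = 903.3
  [3.5→5]: (327.1+214.4)/2 × 1.5 = 406.125
  [5→7]: (214.4+115.2)/2 × 2 = 329.6
  [7→7.5]: (115.2+98.2)/2 × 0.5 = 53.35
  [7.5→11.5]: (98.2+27.1)/2 × 4 = 250.6
  Sum = 2011.75 ng/mL·hr
Tail: C_last/k_e = 27.1/0.323 = 83.901
AUC_0→∞ (oral capsule) = 2011.75 + 83.901 = 2095.651 ng/mL·hr
F = (AUC_ev/D_ev)/(AUC_iv/D_iv) = (2095.651/37.5)/(9630/25) = 55.884/385.2 = 0.1451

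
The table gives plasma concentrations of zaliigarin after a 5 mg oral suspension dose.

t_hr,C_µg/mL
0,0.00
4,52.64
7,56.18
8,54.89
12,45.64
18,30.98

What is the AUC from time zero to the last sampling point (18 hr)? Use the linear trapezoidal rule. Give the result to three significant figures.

Trapezoidal AUC_0→18:
  [0→4]: (0.00+52.64)/2 × 4 = 105.28
  [4→7]: (52.64+56.18)/2 × 3 = 163.23
  [7→8]: (56.18+54.89)/2 × 1 = 55.535
  [8→12]: (54.89+45.64)/2 × 4 = 201.06
  [12→18]: (45.64+30.98)/2 × 6 = 229.86
  Sum = 754.965 µg/mL·hr

AUC = 755 µg/mL·hr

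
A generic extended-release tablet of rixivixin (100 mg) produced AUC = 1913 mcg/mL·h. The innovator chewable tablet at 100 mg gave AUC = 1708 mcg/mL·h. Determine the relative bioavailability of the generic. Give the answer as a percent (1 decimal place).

F_rel = (AUC_test/D_test) / (AUC_ref/D_ref)
      = (1913/100) / (1708/100)
      = 19.13 / 17.08 = 1.1200 = 112.00%

F_rel = 112.0%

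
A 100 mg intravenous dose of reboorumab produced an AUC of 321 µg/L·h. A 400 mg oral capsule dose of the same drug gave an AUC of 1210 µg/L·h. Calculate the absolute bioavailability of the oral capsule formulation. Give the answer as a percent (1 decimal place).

F = (AUC_ev / D_ev) / (AUC_iv / D_iv)
  = (1210/400) / (321/100)
  = 3.025 / 3.21 = 0.9424
  = 94.24%

F = 94.2%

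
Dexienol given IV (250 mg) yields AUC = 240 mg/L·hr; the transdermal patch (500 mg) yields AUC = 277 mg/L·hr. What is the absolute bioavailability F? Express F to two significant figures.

F = 0.58

F = (AUC_ev / D_ev) / (AUC_iv / D_iv)
  = (277/500) / (240/250)
  = 0.554 / 0.96 = 0.5771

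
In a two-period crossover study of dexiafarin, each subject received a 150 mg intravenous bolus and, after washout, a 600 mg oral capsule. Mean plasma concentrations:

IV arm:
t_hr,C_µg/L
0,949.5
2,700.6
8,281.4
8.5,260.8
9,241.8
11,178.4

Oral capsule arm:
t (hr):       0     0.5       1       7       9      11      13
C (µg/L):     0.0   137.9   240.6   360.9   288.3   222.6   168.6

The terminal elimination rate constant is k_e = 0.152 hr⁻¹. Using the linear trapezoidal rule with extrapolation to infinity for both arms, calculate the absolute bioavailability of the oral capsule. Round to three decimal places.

F = 0.178

Trapezoidal AUC_0→11 (IV):
  [0→2]: (949.5+700.6)/2 × 2 = 1650.1
  [2→8]: (700.6+281.4)/2 × 6 = 2946.0
  [8→8.5]: (281.4+260.8)/2 × 0.5 = 135.55
  [8.5→9]: (260.8+241.8)/2 × 0.5 = 125.65
  [9→11]: (241.8+178.4)/2 × 2 = 420.2
  Sum = 5277.5 µg/L·hr
IV tail: 178.4/0.152 = 1173.684; AUC_iv,0→∞ = 5277.5 + 1173.684 = 6451.184 µg/L·hr
Trapezoidal AUC_0→13 (oral capsule):
  [0→0.5]: (0.0+137.9)/2 × 0.5 = 34.475
  [0.5→1]: (137.9+240.6)/2 × 0.5 = 94.625
  [1→7]: (240.6+360.9)/2 × 6 = 1804.5
  [7→9]: (360.9+288.3)/2 × 2 = 649.2
  [9→11]: (288.3+222.6)/2 × 2 = 510.9
  [11→13]: (222.6+168.6)/2 × 2 = 391.2
  Sum = 3484.9 µg/L·hr
oral capsule tail: 168.6/0.152 = 1109.211; AUC_ev,0→∞ = 3484.9 + 1109.211 = 4594.111 µg/L·hr
F = (AUC_ev/D_ev)/(AUC_iv/D_iv) = (4594.111/600)/(6451.184/150) = 7.65685/43.0079 = 0.1780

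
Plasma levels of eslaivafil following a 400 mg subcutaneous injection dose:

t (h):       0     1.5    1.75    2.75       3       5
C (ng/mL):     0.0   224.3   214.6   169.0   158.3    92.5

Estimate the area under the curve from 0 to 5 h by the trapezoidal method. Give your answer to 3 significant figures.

Trapezoidal AUC_0→5:
  [0→1.5]: (0.0+224.3)/2 × 1.5 = 168.225
  [1.5→1.75]: (224.3+214.6)/2 × 0.25 = 54.8625
  [1.75→2.75]: (214.6+169.0)/2 × 1 = 191.8
  [2.75→3]: (169.0+158.3)/2 × 0.25 = 40.9125
  [3→5]: (158.3+92.5)/2 × 2 = 250.8
  Sum = 706.6 ng/mL·h

AUC = 707 ng/mL·h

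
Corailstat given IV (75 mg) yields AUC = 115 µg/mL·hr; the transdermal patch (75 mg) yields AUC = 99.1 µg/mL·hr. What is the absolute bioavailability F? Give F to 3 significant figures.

F = 0.862

F = (AUC_ev / D_ev) / (AUC_iv / D_iv)
  = (99.1/75) / (115/75)
  = 1.32133 / 1.53333 = 0.8617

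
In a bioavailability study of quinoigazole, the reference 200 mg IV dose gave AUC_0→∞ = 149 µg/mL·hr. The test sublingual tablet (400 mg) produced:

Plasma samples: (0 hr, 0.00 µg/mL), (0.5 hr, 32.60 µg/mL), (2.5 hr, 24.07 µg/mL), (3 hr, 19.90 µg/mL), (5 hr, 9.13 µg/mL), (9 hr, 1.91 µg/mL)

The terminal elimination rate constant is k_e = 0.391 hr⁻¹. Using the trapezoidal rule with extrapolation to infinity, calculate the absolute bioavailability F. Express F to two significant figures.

Trapezoidal AUC_0→9 (sublingual tablet):
  [0→0.5]: (0.00+32.60)/2 × 0.5 = 8.15
  [0.5→2.5]: (32.60+24.07)/2 × 2 = 56.67
  [2.5→3]: (24.07+19.90)/2 × 0.5 = 10.9925
  [3→5]: (19.90+9.13)/2 × 2 = 29.03
  [5→9]: (9.13+1.91)/2 × 4 = 22.08
  Sum = 126.9225 µg/mL·hr
Tail: C_last/k_e = 1.91/0.391 = 4.885
AUC_0→∞ (sublingual tablet) = 126.9225 + 4.885 = 131.8075 µg/mL·hr
F = (AUC_ev/D_ev)/(AUC_iv/D_iv) = (131.8075/400)/(149/200) = 0.32951875/0.745 = 0.4423

F = 0.44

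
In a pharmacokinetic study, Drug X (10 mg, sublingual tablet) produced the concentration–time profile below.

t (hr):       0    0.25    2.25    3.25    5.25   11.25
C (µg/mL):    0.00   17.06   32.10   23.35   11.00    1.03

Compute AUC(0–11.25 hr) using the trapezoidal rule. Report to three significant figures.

AUC = 149 µg/mL·hr

Trapezoidal AUC_0→11.25:
  [0→0.25]: (0.00+17.06)/2 × 0.25 = 2.1325
  [0.25→2.25]: (17.06+32.10)/2 × 2 = 49.16
  [2.25→3.25]: (32.10+23.35)/2 × 1 = 27.725
  [3.25→5.25]: (23.35+11.00)/2 × 2 = 34.35
  [5.25→11.25]: (11.00+1.03)/2 × 6 = 36.09
  Sum = 149.4575 µg/mL·hr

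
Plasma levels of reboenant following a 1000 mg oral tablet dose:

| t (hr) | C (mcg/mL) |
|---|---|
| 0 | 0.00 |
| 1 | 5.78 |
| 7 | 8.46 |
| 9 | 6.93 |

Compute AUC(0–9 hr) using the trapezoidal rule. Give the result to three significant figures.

Trapezoidal AUC_0→9:
  [0→1]: (0.00+5.78)/2 × 1 = 2.89
  [1→7]: (5.78+8.46)/2 × 6 = 42.72
  [7→9]: (8.46+6.93)/2 × 2 = 15.39
  Sum = 61.0 mcg/mL·hr

AUC = 61.0 mcg/mL·hr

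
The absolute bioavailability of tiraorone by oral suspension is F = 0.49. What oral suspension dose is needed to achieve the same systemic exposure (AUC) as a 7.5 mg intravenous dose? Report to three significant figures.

D_oral = 15.3 mg

For equal systemic exposure: F × D_ev = D_iv
D_ev = D_iv / F = 7.5 / 0.49 = 15.3061 mg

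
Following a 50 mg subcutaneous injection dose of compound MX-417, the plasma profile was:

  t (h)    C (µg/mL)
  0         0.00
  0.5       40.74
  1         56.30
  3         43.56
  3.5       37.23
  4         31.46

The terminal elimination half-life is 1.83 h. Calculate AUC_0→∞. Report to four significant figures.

AUC = 254.7 µg/mL·h

Trapezoidal AUC_0→4:
  [0→0.5]: (0.00+40.74)/2 × 0.5 = 10.185
  [0.5→1]: (40.74+56.30)/2 × 0.5 = 24.26
  [1→3]: (56.30+43.56)/2 × 2 = 99.86
  [3→3.5]: (43.56+37.23)/2 × 0.5 = 20.1975
  [3.5→4]: (37.23+31.46)/2 × 0.5 = 17.1725
  Sum = 171.675 µg/mL·h
k_e = ln2 / t½ = 0.693147 / 1.83 = 0.3788 h^-1
Extrapolated tail: C_last / k_e = 31.46 / 0.3788 = 83.052
AUC_0→∞ = 171.675 + 83.052 = 254.727 µg/mL·h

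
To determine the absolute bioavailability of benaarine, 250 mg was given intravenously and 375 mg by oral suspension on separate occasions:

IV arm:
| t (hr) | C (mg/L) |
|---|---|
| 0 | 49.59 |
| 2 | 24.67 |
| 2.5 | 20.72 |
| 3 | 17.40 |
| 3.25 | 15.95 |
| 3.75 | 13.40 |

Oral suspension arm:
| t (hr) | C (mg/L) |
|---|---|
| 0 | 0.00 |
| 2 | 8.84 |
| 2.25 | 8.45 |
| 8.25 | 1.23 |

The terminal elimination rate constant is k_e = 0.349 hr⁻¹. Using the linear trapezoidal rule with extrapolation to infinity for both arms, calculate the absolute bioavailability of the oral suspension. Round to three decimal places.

F = 0.200

Trapezoidal AUC_0→3.75 (IV):
  [0→2]: (49.59+24.67)/2 × 2 = 74.26
  [2→2.5]: (24.67+20.72)/2 × 0.5 = 11.3475
  [2.5→3]: (20.72+17.40)/2 × 0.5 = 9.53
  [3→3.25]: (17.40+15.95)/2 × 0.25 = 4.16875
  [3.25→3.75]: (15.95+13.40)/2 × 0.5 = 7.3375
  Sum = 106.64375 mg/L·hr
IV tail: 13.40/0.349 = 38.395; AUC_iv,0→∞ = 106.64375 + 38.395 = 145.03875 mg/L·hr
Trapezoidal AUC_0→8.25 (oral suspension):
  [0→2]: (0.00+8.84)/2 × 2 = 8.84
  [2→2.25]: (8.84+8.45)/2 × 0.25 = 2.16125
  [2.25→8.25]: (8.45+1.23)/2 × 6 = 29.04
  Sum = 40.04125 mg/L·hr
oral suspension tail: 1.23/0.349 = 3.524; AUC_ev,0→∞ = 40.04125 + 3.524 = 43.56525 mg/L·hr
F = (AUC_ev/D_ev)/(AUC_iv/D_iv) = (43.56525/375)/(145.03875/250) = 0.116174/0.580155 = 0.2002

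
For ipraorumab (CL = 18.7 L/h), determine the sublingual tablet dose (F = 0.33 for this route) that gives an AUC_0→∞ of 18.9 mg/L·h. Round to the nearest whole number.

Dose = CL × AUC_0→∞ / F
     = 18.7 × 18.9 / 0.33 = 1071 mg

Dose = 1071 mg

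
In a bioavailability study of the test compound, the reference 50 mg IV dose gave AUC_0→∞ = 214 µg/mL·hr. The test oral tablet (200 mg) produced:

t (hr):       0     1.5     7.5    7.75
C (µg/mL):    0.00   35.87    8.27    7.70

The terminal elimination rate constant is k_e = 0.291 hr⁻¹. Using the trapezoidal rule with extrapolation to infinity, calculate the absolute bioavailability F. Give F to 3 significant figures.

F = 0.219

Trapezoidal AUC_0→7.75 (oral tablet):
  [0→1.5]: (0.00+35.87)/2 × 1.5 = 26.9025
  [1.5→7.5]: (35.87+8.27)/2 × 6 = 132.42
  [7.5→7.75]: (8.27+7.70)/2 × 0.25 = 1.99625
  Sum = 161.31875 µg/mL·hr
Tail: C_last/k_e = 7.70/0.291 = 26.460
AUC_0→∞ (oral tablet) = 161.31875 + 26.460 = 187.77875 µg/mL·hr
F = (AUC_ev/D_ev)/(AUC_iv/D_iv) = (187.77875/200)/(214/50) = 0.93889375/4.28 = 0.2194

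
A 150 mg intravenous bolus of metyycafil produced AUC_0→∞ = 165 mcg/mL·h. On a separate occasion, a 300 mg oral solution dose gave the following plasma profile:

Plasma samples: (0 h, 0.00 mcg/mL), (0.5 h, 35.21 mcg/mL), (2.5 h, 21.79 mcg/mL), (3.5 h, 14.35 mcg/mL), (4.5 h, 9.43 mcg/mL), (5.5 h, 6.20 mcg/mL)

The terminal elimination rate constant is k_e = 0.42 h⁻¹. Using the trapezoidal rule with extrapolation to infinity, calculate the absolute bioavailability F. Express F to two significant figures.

Trapezoidal AUC_0→5.5 (oral solution):
  [0→0.5]: (0.00+35.21)/2 × 0.5 = 8.8025
  [0.5→2.5]: (35.21+21.79)/2 × 2 = 57.0
  [2.5→3.5]: (21.79+14.35)/2 × 1 = 18.07
  [3.5→4.5]: (14.35+9.43)/2 × 1 = 11.89
  [4.5→5.5]: (9.43+6.20)/2 × 1 = 7.815
  Sum = 103.5775 mcg/mL·h
Tail: C_last/k_e = 6.20/0.42 = 14.762
AUC_0→∞ (oral solution) = 103.5775 + 14.762 = 118.3395 mcg/mL·h
F = (AUC_ev/D_ev)/(AUC_iv/D_iv) = (118.3395/300)/(165/150) = 0.394465/1.1 = 0.3586

F = 0.36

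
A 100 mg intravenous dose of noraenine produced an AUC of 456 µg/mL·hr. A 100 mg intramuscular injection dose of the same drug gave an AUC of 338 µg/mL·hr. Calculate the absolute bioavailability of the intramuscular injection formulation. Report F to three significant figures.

F = (AUC_ev / D_ev) / (AUC_iv / D_iv)
  = (338/100) / (456/100)
  = 3.38 / 4.56 = 0.7412

F = 0.741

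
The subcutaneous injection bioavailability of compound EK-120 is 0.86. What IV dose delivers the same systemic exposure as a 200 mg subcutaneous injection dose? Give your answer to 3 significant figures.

D_iv = 172 mg

Systemic exposure from an extravascular dose = F × D_ev, so the equivalent IV dose is F × D_ev.
D_iv = F × D_ev = 0.86 × 200 = 172 mg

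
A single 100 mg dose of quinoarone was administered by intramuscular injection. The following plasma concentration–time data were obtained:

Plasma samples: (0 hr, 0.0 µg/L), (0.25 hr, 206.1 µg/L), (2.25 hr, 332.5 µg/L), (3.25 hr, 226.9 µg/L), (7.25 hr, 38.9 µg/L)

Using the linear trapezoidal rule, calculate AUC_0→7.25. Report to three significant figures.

AUC = 1380 µg/L·hr

Trapezoidal AUC_0→7.25:
  [0→0.25]: (0.0+206.1)/2 × 0.25 = 25.7625
  [0.25→2.25]: (206.1+332.5)/2 × 2 = 538.6
  [2.25→3.25]: (332.5+226.9)/2 × 1 = 279.7
  [3.25→7.25]: (226.9+38.9)/2 × 4 = 531.6
  Sum = 1375.6625 µg/L·hr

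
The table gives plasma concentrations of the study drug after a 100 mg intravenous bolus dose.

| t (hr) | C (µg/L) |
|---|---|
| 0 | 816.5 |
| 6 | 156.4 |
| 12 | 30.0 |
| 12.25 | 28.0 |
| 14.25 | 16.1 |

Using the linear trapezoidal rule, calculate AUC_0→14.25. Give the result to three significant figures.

Trapezoidal AUC_0→14.25:
  [0→6]: (816.5+156.4)/2 × 6 = 2918.7
  [6→12]: (156.4+30.0)/2 × 6 = 559.2
  [12→12.25]: (30.0+28.0)/2 × 0.25 = 7.25
  [12.25→14.25]: (28.0+16.1)/2 × 2 = 44.1
  Sum = 3529.25 µg/L·hr

AUC = 3530 µg/L·hr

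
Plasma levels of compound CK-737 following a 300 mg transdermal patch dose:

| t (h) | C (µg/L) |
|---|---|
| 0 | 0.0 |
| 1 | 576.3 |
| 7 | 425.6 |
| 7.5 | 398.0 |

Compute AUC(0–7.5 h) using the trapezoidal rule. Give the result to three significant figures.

Trapezoidal AUC_0→7.5:
  [0→1]: (0.0+576.3)/2 × 1 = 288.15
  [1→7]: (576.3+425.6)/2 × 6 = 3005.7
  [7→7.5]: (425.6+398.0)/2 × 0.5 = 205.9
  Sum = 3499.75 µg/L·h

AUC = 3500 µg/L·h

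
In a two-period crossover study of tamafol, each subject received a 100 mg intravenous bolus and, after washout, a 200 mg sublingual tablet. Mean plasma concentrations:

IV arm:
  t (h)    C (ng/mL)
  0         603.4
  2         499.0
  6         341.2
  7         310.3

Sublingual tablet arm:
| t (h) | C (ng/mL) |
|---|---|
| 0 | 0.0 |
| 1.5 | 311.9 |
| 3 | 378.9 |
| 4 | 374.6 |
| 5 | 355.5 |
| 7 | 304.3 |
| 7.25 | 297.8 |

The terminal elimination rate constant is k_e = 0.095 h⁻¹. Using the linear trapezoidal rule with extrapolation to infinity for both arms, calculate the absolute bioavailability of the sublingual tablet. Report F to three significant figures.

Trapezoidal AUC_0→7 (IV):
  [0→2]: (603.4+499.0)/2 × 2 = 1102.4
  [2→6]: (499.0+341.2)/2 × 4 = 1680.4
  [6→7]: (341.2+310.3)/2 × 1 = 325.75
  Sum = 3108.55 ng/mL·h
IV tail: 310.3/0.095 = 3266.316; AUC_iv,0→∞ = 3108.55 + 3266.316 = 6374.866 ng/mL·h
Trapezoidal AUC_0→7.25 (sublingual tablet):
  [0→1.5]: (0.0+311.9)/2 × 1.5 = 233.925
  [1.5→3]: (311.9+378.9)/2 × 1.5 = 518.1
  [3→4]: (378.9+374.6)/2 × 1 = 376.75
  [4→5]: (374.6+355.5)/2 × 1 = 365.05
  [5→7]: (355.5+304.3)/2 × 2 = 659.8
  [7→7.25]: (304.3+297.8)/2 × 0.25 = 75.2625
  Sum = 2228.8875 ng/mL·h
sublingual tablet tail: 297.8/0.095 = 3134.737; AUC_ev,0→∞ = 2228.8875 + 3134.737 = 5363.6245 ng/mL·h
F = (AUC_ev/D_ev)/(AUC_iv/D_iv) = (5363.6245/200)/(6374.866/100) = 26.8181/63.74866 = 0.4207

F = 0.421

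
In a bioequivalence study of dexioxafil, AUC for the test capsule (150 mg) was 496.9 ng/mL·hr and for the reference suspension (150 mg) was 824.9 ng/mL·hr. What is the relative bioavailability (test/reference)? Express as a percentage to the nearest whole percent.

F_rel = 60%

F_rel = (AUC_test/D_test) / (AUC_ref/D_ref)
      = (496.9/150) / (824.9/150)
      = 3.31267 / 5.49933 = 0.6024 = 60.24%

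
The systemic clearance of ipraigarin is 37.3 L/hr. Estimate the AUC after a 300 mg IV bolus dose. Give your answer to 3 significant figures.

AUC = 8.04 mg/L·hr

AUC_0→∞ = Dose_iv / CL
        = 300 / 37.3 = 8.0429 mg/L·hr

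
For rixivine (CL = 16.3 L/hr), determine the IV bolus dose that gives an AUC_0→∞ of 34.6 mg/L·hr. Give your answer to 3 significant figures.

Dose_iv = CL × AUC_0→∞
     = 16.3 × 34.6 = 563.98 mg

Dose = 564 mg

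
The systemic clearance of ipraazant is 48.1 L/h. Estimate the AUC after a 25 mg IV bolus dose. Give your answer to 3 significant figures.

AUC = 0.520 mg/L·h

AUC_0→∞ = Dose_iv / CL
        = 25 / 48.1 = 0.519751 mg/L·h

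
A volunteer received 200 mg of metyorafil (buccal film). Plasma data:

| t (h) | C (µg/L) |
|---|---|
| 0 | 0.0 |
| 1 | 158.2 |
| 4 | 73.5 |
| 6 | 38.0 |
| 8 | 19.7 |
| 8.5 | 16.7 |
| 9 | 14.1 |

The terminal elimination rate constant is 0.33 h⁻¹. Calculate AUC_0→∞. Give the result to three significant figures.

AUC = 655 µg/L·h

Trapezoidal AUC_0→9:
  [0→1]: (0.0+158.2)/2 × 1 = 79.1
  [1→4]: (158.2+73.5)/2 × 3 = 347.55
  [4→6]: (73.5+38.0)/2 × 2 = 111.5
  [6→8]: (38.0+19.7)/2 × 2 = 57.7
  [8→8.5]: (19.7+16.7)/2 × 0.5 = 9.1
  [8.5→9]: (16.7+14.1)/2 × 0.5 = 7.7
  Sum = 612.65 µg/L·h
Extrapolated tail: C_last / k_e = 14.1 / 0.33 = 42.727
AUC_0→∞ = 612.65 + 42.727 = 655.377 µg/L·h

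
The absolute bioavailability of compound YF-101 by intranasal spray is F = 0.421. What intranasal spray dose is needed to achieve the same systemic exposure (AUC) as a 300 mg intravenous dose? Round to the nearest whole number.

D_intranasal = 713 mg

For equal systemic exposure: F × D_ev = D_iv
D_ev = D_iv / F = 300 / 0.421 = 712.589 mg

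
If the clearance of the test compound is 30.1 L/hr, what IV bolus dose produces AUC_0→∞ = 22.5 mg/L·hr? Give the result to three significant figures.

Dose_iv = CL × AUC_0→∞
     = 30.1 × 22.5 = 677.25 mg

Dose = 677 mg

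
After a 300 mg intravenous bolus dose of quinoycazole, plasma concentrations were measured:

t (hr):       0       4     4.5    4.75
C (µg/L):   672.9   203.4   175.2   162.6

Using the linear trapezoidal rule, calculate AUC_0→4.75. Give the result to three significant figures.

Trapezoidal AUC_0→4.75:
  [0→4]: (672.9+203.4)/2 × 4 = 1752.6
  [4→4.5]: (203.4+175.2)/2 × 0.5 = 94.65
  [4.5→4.75]: (175.2+162.6)/2 × 0.25 = 42.225
  Sum = 1889.475 µg/L·hr

AUC = 1890 µg/L·hr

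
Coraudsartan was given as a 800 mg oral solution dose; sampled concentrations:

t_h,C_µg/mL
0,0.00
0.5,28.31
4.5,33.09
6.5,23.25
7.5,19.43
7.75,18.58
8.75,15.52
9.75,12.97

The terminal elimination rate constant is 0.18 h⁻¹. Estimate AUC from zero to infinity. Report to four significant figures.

Trapezoidal AUC_0→9.75:
  [0→0.5]: (0.00+28.31)/2 × 0.5 = 7.0775
  [0.5→4.5]: (28.31+33.09)/2 × 4 = 122.8
  [4.5→6.5]: (33.09+23.25)/2 × 2 = 56.34
  [6.5→7.5]: (23.25+19.43)/2 × 1 = 21.34
  [7.5→7.75]: (19.43+18.58)/2 × 0.25 = 4.75125
  [7.75→8.75]: (18.58+15.52)/2 × 1 = 17.05
  [8.75→9.75]: (15.52+12.97)/2 × 1 = 14.245
  Sum = 243.60375 µg/mL·h
Extrapolated tail: C_last / k_e = 12.97 / 0.18 = 72.056
AUC_0→∞ = 243.60375 + 72.056 = 315.65975 µg/mL·h

AUC = 315.7 µg/mL·h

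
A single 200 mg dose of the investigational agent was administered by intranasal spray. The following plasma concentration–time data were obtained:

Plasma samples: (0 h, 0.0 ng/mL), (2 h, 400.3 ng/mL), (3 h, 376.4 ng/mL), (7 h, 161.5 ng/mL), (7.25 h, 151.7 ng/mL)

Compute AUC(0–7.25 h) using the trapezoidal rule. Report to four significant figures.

Trapezoidal AUC_0→7.25:
  [0→2]: (0.0+400.3)/2 × 2 = 400.3
  [2→3]: (400.3+376.4)/2 × 1 = 388.35
  [3→7]: (376.4+161.5)/2 × 4 = 1075.8
  [7→7.25]: (161.5+151.7)/2 × 0.25 = 39.15
  Sum = 1903.6 ng/mL·h

AUC = 1904 ng/mL·h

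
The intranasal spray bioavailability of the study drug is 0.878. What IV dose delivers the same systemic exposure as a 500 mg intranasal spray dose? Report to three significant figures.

D_iv = 439 mg

Systemic exposure from an extravascular dose = F × D_ev, so the equivalent IV dose is F × D_ev.
D_iv = F × D_ev = 0.878 × 500 = 439 mg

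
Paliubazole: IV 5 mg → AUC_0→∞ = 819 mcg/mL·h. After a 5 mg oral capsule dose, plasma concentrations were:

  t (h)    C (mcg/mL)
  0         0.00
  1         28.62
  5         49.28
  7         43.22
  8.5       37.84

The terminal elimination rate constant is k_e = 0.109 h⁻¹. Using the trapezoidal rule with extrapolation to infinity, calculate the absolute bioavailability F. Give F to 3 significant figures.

F = 0.819

Trapezoidal AUC_0→8.5 (oral capsule):
  [0→1]: (0.00+28.62)/2 × 1 = 14.31
  [1→5]: (28.62+49.28)/2 × 4 = 155.8
  [5→7]: (49.28+43.22)/2 × 2 = 92.5
  [7→8.5]: (43.22+37.84)/2 × 1.5 = 60.795
  Sum = 323.405 mcg/mL·h
Tail: C_last/k_e = 37.84/0.109 = 347.156
AUC_0→∞ (oral capsule) = 323.405 + 347.156 = 670.561 mcg/mL·h
F = (AUC_ev/D_ev)/(AUC_iv/D_iv) = (670.561/5)/(819/5) = 134.1122/163.8 = 0.8188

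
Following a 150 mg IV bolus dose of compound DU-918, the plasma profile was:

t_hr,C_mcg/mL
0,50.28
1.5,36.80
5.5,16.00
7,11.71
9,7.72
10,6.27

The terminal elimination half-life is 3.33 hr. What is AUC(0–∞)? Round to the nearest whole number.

Trapezoidal AUC_0→10:
  [0→1.5]: (50.28+36.80)/2 × 1.5 = 65.31
  [1.5→5.5]: (36.80+16.00)/2 × 4 = 105.6
  [5.5→7]: (16.00+11.71)/2 × 1.5 = 20.7825
  [7→9]: (11.71+7.72)/2 × 2 = 19.43
  [9→10]: (7.72+6.27)/2 × 1 = 6.995
  Sum = 218.1175 mcg/mL·hr
k_e = ln2 / t½ = 0.693147 / 3.33 = 0.2082 hr^-1
Extrapolated tail: C_last / k_e = 6.27 / 0.2082 = 30.115
AUC_0→∞ = 218.1175 + 30.115 = 248.2325 mcg/mL·hr

AUC = 248 mcg/mL·hr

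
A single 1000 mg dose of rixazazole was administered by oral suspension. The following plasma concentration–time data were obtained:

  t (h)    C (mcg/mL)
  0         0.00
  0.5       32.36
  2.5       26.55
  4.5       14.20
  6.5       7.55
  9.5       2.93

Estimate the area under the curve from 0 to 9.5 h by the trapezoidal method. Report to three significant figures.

AUC = 145 mcg/mL·h

Trapezoidal AUC_0→9.5:
  [0→0.5]: (0.00+32.36)/2 × 0.5 = 8.09
  [0.5→2.5]: (32.36+26.55)/2 × 2 = 58.91
  [2.5→4.5]: (26.55+14.20)/2 × 2 = 40.75
  [4.5→6.5]: (14.20+7.55)/2 × 2 = 21.75
  [6.5→9.5]: (7.55+2.93)/2 × 3 = 15.72
  Sum = 145.22 mcg/mL·h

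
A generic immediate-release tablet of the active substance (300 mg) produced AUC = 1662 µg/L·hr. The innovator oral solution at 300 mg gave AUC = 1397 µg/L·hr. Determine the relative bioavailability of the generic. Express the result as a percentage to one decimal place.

F_rel = (AUC_test/D_test) / (AUC_ref/D_ref)
      = (1662/300) / (1397/300)
      = 5.54 / 4.65667 = 1.1897 = 118.97%

F_rel = 119.0%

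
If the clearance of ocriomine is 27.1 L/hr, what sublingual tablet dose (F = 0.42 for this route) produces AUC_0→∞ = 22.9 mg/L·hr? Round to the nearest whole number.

Dose = CL × AUC_0→∞ / F
     = 27.1 × 22.9 / 0.42 = 1477.6 mg

Dose = 1478 mg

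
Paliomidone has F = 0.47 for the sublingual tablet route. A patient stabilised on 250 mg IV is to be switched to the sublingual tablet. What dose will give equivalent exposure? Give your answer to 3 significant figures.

For equal systemic exposure: F × D_ev = D_iv
D_ev = D_iv / F = 250 / 0.47 = 531.915 mg

D_sublingual = 532 mg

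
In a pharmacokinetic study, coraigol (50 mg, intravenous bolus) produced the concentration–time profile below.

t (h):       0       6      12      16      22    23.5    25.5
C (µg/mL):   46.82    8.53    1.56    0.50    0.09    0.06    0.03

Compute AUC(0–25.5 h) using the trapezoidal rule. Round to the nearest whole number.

AUC = 202 µg/mL·h

Trapezoidal AUC_0→25.5:
  [0→6]: (46.82+8.53)/2 × 6 = 166.05
  [6→12]: (8.53+1.56)/2 × 6 = 30.27
  [12→16]: (1.56+0.50)/2 × 4 = 4.12
  [16→22]: (0.50+0.09)/2 × 6 = 1.77
  [22→23.5]: (0.09+0.06)/2 × 1.5 = 0.1125
  [23.5→25.5]: (0.06+0.03)/2 × 2 = 0.09
  Sum = 202.4125 µg/mL·h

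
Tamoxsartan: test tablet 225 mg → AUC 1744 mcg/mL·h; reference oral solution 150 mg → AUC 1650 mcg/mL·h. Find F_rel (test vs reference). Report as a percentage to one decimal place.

F_rel = (AUC_test/D_test) / (AUC_ref/D_ref)
      = (1744/225) / (1650/150)
      = 7.75111 / 11 = 0.7046 = 70.46%

F_rel = 70.5%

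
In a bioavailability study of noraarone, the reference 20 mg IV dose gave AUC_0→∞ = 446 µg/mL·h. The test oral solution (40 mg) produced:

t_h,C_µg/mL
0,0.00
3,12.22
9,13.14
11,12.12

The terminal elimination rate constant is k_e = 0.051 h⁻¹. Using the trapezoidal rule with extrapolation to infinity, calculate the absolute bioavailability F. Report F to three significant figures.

Trapezoidal AUC_0→11 (oral solution):
  [0→3]: (0.00+12.22)/2 × 3 = 18.33
  [3→9]: (12.22+13.14)/2 × 6 = 76.08
  [9→11]: (13.14+12.12)/2 × 2 = 25.26
  Sum = 119.67 µg/mL·h
Tail: C_last/k_e = 12.12/0.051 = 237.647
AUC_0→∞ (oral solution) = 119.67 + 237.647 = 357.317 µg/mL·h
F = (AUC_ev/D_ev)/(AUC_iv/D_iv) = (357.317/40)/(446/20) = 8.932925/22.3 = 0.4006

F = 0.401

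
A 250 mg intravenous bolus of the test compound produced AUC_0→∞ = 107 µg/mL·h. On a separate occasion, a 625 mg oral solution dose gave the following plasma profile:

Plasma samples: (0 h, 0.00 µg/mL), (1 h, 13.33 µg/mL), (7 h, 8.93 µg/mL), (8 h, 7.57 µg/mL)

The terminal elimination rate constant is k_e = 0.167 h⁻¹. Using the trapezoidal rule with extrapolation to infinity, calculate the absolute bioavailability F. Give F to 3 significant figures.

F = 0.475

Trapezoidal AUC_0→8 (oral solution):
  [0→1]: (0.00+13.33)/2 × 1 = 6.665
  [1→7]: (13.33+8.93)/2 × 6 = 66.78
  [7→8]: (8.93+7.57)/2 × 1 = 8.25
  Sum = 81.695 µg/mL·h
Tail: C_last/k_e = 7.57/0.167 = 45.329
AUC_0→∞ (oral solution) = 81.695 + 45.329 = 127.024 µg/mL·h
F = (AUC_ev/D_ev)/(AUC_iv/D_iv) = (127.024/625)/(107/250) = 0.2032384/0.428 = 0.4749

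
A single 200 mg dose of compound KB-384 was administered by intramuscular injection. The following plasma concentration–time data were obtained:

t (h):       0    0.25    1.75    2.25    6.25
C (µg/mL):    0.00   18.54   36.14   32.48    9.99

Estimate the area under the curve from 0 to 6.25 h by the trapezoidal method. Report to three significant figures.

AUC = 145 µg/mL·h

Trapezoidal AUC_0→6.25:
  [0→0.25]: (0.00+18.54)/2 × 0.25 = 2.3175
  [0.25→1.75]: (18.54+36.14)/2 × 1.5 = 41.01
  [1.75→2.25]: (36.14+32.48)/2 × 0.5 = 17.155
  [2.25→6.25]: (32.48+9.99)/2 × 4 = 84.94
  Sum = 145.4225 µg/mL·h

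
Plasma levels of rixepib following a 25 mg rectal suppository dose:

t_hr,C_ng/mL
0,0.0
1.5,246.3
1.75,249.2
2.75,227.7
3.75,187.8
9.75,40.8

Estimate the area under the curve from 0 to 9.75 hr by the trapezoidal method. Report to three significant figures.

AUC = 1380 ng/mL·hr

Trapezoidal AUC_0→9.75:
  [0→1.5]: (0.0+246.3)/2 × 1.5 = 184.725
  [1.5→1.75]: (246.3+249.2)/2 × 0.25 = 61.9375
  [1.75→2.75]: (249.2+227.7)/2 × 1 = 238.45
  [2.75→3.75]: (227.7+187.8)/2 × 1 = 207.75
  [3.75→9.75]: (187.8+40.8)/2 × 6 = 685.8
  Sum = 1378.6625 ng/mL·hr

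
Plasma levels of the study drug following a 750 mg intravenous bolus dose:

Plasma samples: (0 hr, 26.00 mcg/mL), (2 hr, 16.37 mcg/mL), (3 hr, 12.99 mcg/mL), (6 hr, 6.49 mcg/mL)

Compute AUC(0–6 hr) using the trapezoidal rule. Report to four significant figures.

AUC = 86.27 mcg/mL·hr

Trapezoidal AUC_0→6:
  [0→2]: (26.00+16.37)/2 × 2 = 42.37
  [2→3]: (16.37+12.99)/2 × 1 = 14.68
  [3→6]: (12.99+6.49)/2 × 3 = 29.22
  Sum = 86.27 mcg/mL·hr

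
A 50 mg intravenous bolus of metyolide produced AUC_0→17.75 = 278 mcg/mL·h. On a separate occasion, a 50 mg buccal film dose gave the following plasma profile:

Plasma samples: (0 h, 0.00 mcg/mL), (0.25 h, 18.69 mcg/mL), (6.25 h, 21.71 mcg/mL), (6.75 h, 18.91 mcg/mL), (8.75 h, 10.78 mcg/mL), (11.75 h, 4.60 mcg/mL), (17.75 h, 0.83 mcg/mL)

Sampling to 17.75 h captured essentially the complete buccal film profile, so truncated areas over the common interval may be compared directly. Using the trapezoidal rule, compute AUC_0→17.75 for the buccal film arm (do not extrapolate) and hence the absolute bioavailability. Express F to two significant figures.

F = 0.73

Trapezoidal AUC_0→17.75 (buccal film):
  [0→0.25]: (0.00+18.69)/2 × 0.25 = 2.33625
  [0.25→6.25]: (18.69+21.71)/2 × 6 = 121.2
  [6.25→6.75]: (21.71+18.91)/2 × 0.5 = 10.155
  [6.75→8.75]: (18.91+10.78)/2 × 2 = 29.69
  [8.75→11.75]: (10.78+4.60)/2 × 3 = 23.07
  [11.75→17.75]: (4.60+0.83)/2 × 6 = 16.29
  Sum = 202.74125 mcg/mL·h
F = (AUC_ev/D_ev)/(AUC_iv/D_iv) = (202.74125/50)/(278/50) = 4.054825/5.56 = 0.7293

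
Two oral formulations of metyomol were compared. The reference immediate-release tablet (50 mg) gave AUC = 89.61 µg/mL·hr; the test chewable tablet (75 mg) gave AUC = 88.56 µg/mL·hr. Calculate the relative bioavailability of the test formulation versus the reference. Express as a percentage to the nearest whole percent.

F_rel = (AUC_test/D_test) / (AUC_ref/D_ref)
      = (88.56/75) / (89.61/50)
      = 1.1808 / 1.7922 = 0.6589 = 65.89%

F_rel = 66%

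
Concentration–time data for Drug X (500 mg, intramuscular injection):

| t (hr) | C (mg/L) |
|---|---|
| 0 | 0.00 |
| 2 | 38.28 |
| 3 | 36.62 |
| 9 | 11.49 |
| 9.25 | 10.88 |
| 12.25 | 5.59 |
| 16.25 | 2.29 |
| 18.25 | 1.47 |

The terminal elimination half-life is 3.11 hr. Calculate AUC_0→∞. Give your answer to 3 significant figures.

Trapezoidal AUC_0→18.25:
  [0→2]: (0.00+38.28)/2 × 2 = 38.28
  [2→3]: (38.28+36.62)/2 × 1 = 37.45
  [3→9]: (36.62+11.49)/2 × 6 = 144.33
  [9→9.25]: (11.49+10.88)/2 × 0.25 = 2.79625
  [9.25→12.25]: (10.88+5.59)/2 × 3 = 24.705
  [12.25→16.25]: (5.59+2.29)/2 × 4 = 15.76
  [16.25→18.25]: (2.29+1.47)/2 × 2 = 3.76
  Sum = 267.08125 mg/L·hr
k_e = ln2 / t½ = 0.693147 / 3.11 = 0.2229 hr^-1
Extrapolated tail: C_last / k_e = 1.47 / 0.2229 = 6.595
AUC_0→∞ = 267.08125 + 6.595 = 273.67625 mg/L·hr

AUC = 274 mg/L·hr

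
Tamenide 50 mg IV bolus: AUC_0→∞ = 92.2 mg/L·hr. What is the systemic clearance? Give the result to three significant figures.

CL = Dose_iv / AUC_0→∞
   = 50 / 92.2 = 0.542299 L/hr

CL = 0.542 L/hr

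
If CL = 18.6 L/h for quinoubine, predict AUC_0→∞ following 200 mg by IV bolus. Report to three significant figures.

AUC = 10.8 mg/L·h

AUC_0→∞ = Dose_iv / CL
        = 200 / 18.6 = 10.7527 mg/L·h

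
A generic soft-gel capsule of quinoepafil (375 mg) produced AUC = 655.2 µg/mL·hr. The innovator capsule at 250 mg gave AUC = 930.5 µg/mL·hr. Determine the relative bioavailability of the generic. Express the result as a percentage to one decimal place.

F_rel = (AUC_test/D_test) / (AUC_ref/D_ref)
      = (655.2/375) / (930.5/250)
      = 1.7472 / 3.722 = 0.4694 = 46.94%

F_rel = 46.9%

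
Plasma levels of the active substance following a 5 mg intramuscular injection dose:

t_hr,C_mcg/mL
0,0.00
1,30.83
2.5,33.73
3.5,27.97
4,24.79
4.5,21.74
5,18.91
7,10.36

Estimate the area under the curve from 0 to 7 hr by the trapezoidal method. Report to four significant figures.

AUC = 158.9 mcg/mL·hr

Trapezoidal AUC_0→7:
  [0→1]: (0.00+30.83)/2 × 1 = 15.415
  [1→2.5]: (30.83+33.73)/2 × 1.5 = 48.42
  [2.5→3.5]: (33.73+27.97)/2 × 1 = 30.85
  [3.5→4]: (27.97+24.79)/2 × 0.5 = 13.19
  [4→4.5]: (24.79+21.74)/2 × 0.5 = 11.6325
  [4.5→5]: (21.74+18.91)/2 × 0.5 = 10.1625
  [5→7]: (18.91+10.36)/2 × 2 = 29.27
  Sum = 158.94 mcg/mL·hr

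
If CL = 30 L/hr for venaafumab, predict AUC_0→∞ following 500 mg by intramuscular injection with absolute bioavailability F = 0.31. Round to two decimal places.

AUC_0→∞ = F × Dose / CL
        = 0.31 × 500 / 30 = 5.16667 mg/L·hr

AUC = 5.17 mg/L·hr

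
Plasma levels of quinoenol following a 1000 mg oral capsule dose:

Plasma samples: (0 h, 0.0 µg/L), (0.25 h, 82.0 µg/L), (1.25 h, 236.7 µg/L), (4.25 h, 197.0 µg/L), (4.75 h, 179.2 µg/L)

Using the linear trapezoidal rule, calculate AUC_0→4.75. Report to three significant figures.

AUC = 914 µg/L·h

Trapezoidal AUC_0→4.75:
  [0→0.25]: (0.0+82.0)/2 × 0.25 = 10.25
  [0.25→1.25]: (82.0+236.7)/2 × 1 = 159.35
  [1.25→4.25]: (236.7+197.0)/2 × 3 = 650.55
  [4.25→4.75]: (197.0+179.2)/2 × 0.5 = 94.05
  Sum = 914.2 µg/L·h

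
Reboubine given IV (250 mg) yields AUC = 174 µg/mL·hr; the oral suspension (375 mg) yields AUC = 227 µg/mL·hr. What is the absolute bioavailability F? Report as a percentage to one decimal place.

F = (AUC_ev / D_ev) / (AUC_iv / D_iv)
  = (227/375) / (174/250)
  = 0.605333 / 0.696 = 0.8697
  = 86.97%

F = 87.0%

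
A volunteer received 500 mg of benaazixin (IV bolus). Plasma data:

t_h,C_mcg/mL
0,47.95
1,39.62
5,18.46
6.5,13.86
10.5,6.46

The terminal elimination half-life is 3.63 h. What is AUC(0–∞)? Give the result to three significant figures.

AUC = 259 mcg/mL·h

Trapezoidal AUC_0→10.5:
  [0→1]: (47.95+39.62)/2 × 1 = 43.785
  [1→5]: (39.62+18.46)/2 × 4 = 116.16
  [5→6.5]: (18.46+13.86)/2 × 1.5 = 24.24
  [6.5→10.5]: (13.86+6.46)/2 × 4 = 40.64
  Sum = 224.825 mcg/mL·h
k_e = ln2 / t½ = 0.693147 / 3.63 = 0.1909 h^-1
Extrapolated tail: C_last / k_e = 6.46 / 0.1909 = 33.840
AUC_0→∞ = 224.825 + 33.840 = 258.665 mcg/mL·h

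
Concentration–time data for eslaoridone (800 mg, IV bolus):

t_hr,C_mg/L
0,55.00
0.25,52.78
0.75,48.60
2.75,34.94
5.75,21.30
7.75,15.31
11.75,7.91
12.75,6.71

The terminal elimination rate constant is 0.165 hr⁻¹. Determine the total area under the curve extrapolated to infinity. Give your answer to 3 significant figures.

AUC = 338 mg/L·hr

Trapezoidal AUC_0→12.75:
  [0→0.25]: (55.00+52.78)/2 × 0.25 = 13.4725
  [0.25→0.75]: (52.78+48.60)/2 × 0.5 = 25.345
  [0.75→2.75]: (48.60+34.94)/2 × 2 = 83.54
  [2.75→5.75]: (34.94+21.30)/2 × 3 = 84.36
  [5.75→7.75]: (21.30+15.31)/2 × 2 = 36.61
  [7.75→11.75]: (15.31+7.91)/2 × 4 = 46.44
  [11.75→12.75]: (7.91+6.71)/2 × 1 = 7.31
  Sum = 297.0775 mg/L·hr
Extrapolated tail: C_last / k_e = 6.71 / 0.165 = 40.667
AUC_0→∞ = 297.0775 + 40.667 = 337.7445 mg/L·hr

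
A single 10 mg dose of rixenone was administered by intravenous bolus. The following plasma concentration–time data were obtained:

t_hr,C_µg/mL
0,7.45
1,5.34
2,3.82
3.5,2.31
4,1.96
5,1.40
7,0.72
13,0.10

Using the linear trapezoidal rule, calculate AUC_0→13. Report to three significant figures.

AUC = 22.9 µg/mL·hr

Trapezoidal AUC_0→13:
  [0→1]: (7.45+5.34)/2 × 1 = 6.395
  [1→2]: (5.34+3.82)/2 × 1 = 4.58
  [2→3.5]: (3.82+2.31)/2 × 1.5 = 4.5975
  [3.5→4]: (2.31+1.96)/2 × 0.5 = 1.0675
  [4→5]: (1.96+1.40)/2 × 1 = 1.68
  [5→7]: (1.40+0.72)/2 × 2 = 2.12
  [7→13]: (0.72+0.10)/2 × 6 = 2.46
  Sum = 22.9 µg/mL·hr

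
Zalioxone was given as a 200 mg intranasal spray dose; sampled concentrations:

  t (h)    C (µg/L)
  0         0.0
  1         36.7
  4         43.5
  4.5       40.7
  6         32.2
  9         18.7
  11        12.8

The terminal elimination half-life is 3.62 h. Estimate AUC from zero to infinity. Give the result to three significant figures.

Trapezoidal AUC_0→11:
  [0→1]: (0.0+36.7)/2 × 1 = 18.35
  [1→4]: (36.7+43.5)/2 × 3 = 120.3
  [4→4.5]: (43.5+40.7)/2 × 0.5 = 21.05
  [4.5→6]: (40.7+32.2)/2 × 1.5 = 54.675
  [6→9]: (32.2+18.7)/2 × 3 = 76.35
  [9→11]: (18.7+12.8)/2 × 2 = 31.5
  Sum = 322.225 µg/L·h
k_e = ln2 / t½ = 0.693147 / 3.62 = 0.1915 h^-1
Extrapolated tail: C_last / k_e = 12.8 / 0.1915 = 66.841
AUC_0→∞ = 322.225 + 66.841 = 389.066 µg/L·h

AUC = 389 µg/L·h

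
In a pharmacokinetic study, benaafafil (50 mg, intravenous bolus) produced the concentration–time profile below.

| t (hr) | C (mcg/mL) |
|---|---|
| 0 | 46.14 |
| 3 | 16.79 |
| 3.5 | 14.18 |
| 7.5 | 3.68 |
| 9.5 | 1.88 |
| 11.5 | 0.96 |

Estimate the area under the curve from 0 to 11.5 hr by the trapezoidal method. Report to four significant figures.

Trapezoidal AUC_0→11.5:
  [0→3]: (46.14+16.79)/2 × 3 = 94.395
  [3→3.5]: (16.79+14.18)/2 × 0.5 = 7.7425
  [3.5→7.5]: (14.18+3.68)/2 × 4 = 35.72
  [7.5→9.5]: (3.68+1.88)/2 × 2 = 5.56
  [9.5→11.5]: (1.88+0.96)/2 × 2 = 2.84
  Sum = 146.2575 mcg/mL·hr

AUC = 146.3 mcg/mL·hr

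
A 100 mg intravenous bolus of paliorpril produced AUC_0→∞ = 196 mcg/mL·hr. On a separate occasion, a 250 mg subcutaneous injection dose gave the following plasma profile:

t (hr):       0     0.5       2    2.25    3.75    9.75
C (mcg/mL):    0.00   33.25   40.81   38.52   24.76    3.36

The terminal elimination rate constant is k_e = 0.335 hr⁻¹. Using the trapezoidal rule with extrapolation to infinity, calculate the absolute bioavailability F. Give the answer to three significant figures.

Trapezoidal AUC_0→9.75 (subcutaneous injection):
  [0→0.5]: (0.00+33.25)/2 × 0.5 = 8.3125
  [0.5→2]: (33.25+40.81)/2 × 1.5 = 55.545
  [2→2.25]: (40.81+38.52)/2 × 0.25 = 9.91625
  [2.25→3.75]: (38.52+24.76)/2 × 1.5 = 47.46
  [3.75→9.75]: (24.76+3.36)/2 × 6 = 84.36
  Sum = 205.59375 mcg/mL·hr
Tail: C_last/k_e = 3.36/0.335 = 10.030
AUC_0→∞ (subcutaneous injection) = 205.59375 + 10.030 = 215.62375 mcg/mL·hr
F = (AUC_ev/D_ev)/(AUC_iv/D_iv) = (215.62375/250)/(196/100) = 0.862495/1.96 = 0.4400

F = 0.440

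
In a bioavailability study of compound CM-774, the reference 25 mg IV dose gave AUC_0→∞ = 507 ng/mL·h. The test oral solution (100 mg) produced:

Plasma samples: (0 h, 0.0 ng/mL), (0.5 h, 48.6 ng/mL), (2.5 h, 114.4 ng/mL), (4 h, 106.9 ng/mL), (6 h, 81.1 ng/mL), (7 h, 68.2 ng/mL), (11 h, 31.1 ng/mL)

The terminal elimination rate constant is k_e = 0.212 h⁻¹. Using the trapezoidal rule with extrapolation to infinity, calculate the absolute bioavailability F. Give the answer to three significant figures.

Trapezoidal AUC_0→11 (oral solution):
  [0→0.5]: (0.0+48.6)/2 × 0.5 = 12.15
  [0.5→2.5]: (48.6+114.4)/2 × 2 = 163.0
  [2.5→4]: (114.4+106.9)/2 × 1.5 = 165.975
  [4→6]: (106.9+81.1)/2 × 2 = 188.0
  [6→7]: (81.1+68.2)/2 × 1 = 74.65
  [7→11]: (68.2+31.1)/2 × 4 = 198.6
  Sum = 802.375 ng/mL·h
Tail: C_last/k_e = 31.1/0.212 = 146.698
AUC_0→∞ (oral solution) = 802.375 + 146.698 = 949.073 ng/mL·h
F = (AUC_ev/D_ev)/(AUC_iv/D_iv) = (949.073/100)/(507/25) = 9.49073/20.28 = 0.4680

F = 0.468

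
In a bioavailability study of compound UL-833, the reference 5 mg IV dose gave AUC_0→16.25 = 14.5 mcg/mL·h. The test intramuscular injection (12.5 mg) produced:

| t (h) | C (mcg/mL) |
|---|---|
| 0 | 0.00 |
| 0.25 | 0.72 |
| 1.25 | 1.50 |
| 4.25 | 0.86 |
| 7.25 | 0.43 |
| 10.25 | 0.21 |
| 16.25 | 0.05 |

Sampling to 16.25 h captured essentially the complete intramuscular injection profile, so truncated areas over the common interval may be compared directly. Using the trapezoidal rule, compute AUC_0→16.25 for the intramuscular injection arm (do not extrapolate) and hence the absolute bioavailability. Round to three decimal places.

F = 0.232

Trapezoidal AUC_0→16.25 (intramuscular injection):
  [0→0.25]: (0.00+0.72)/2 × 0.25 = 0.09
  [0.25→1.25]: (0.72+1.50)/2 × 1 = 1.11
  [1.25→4.25]: (1.50+0.86)/2 × 3 = 3.54
  [4.25→7.25]: (0.86+0.43)/2 × 3 = 1.935
  [7.25→10.25]: (0.43+0.21)/2 × 3 = 0.96
  [10.25→16.25]: (0.21+0.05)/2 × 6 = 0.78
  Sum = 8.415 mcg/mL·h
F = (AUC_ev/D_ev)/(AUC_iv/D_iv) = (8.415/12.5)/(14.5/5) = 0.6732/2.9 = 0.2321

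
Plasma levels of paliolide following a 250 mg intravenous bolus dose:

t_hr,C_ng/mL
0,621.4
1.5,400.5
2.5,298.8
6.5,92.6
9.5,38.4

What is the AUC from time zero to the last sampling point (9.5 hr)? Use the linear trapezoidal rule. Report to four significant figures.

AUC = 2095 ng/mL·hr

Trapezoidal AUC_0→9.5:
  [0→1.5]: (621.4+400.5)/2 × 1.5 = 766.425
  [1.5→2.5]: (400.5+298.8)/2 × 1 = 349.65
  [2.5→6.5]: (298.8+92.6)/2 × 4 = 782.8
  [6.5→9.5]: (92.6+38.4)/2 × 3 = 196.5
  Sum = 2095.375 ng/mL·hr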